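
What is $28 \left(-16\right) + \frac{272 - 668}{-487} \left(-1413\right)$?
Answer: $- \frac{777724}{487} \approx -1597.0$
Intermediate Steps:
$28 \left(-16\right) + \frac{272 - 668}{-487} \left(-1413\right) = -448 + \left(-396\right) \left(- \frac{1}{487}\right) \left(-1413\right) = -448 + \frac{396}{487} \left(-1413\right) = -448 - \frac{559548}{487} = - \frac{777724}{487}$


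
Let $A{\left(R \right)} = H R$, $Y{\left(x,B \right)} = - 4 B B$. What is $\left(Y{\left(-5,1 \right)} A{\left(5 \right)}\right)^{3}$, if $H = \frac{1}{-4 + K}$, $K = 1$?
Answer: $\frac{8000}{27} \approx 296.3$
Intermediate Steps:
$H = - \frac{1}{3}$ ($H = \frac{1}{-4 + 1} = \frac{1}{-3} = - \frac{1}{3} \approx -0.33333$)
$Y{\left(x,B \right)} = - 4 B^{2}$
$A{\left(R \right)} = - \frac{R}{3}$
$\left(Y{\left(-5,1 \right)} A{\left(5 \right)}\right)^{3} = \left(- 4 \cdot 1^{2} \left(\left(- \frac{1}{3}\right) 5\right)\right)^{3} = \left(\left(-4\right) 1 \left(- \frac{5}{3}\right)\right)^{3} = \left(\left(-4\right) \left(- \frac{5}{3}\right)\right)^{3} = \left(\frac{20}{3}\right)^{3} = \frac{8000}{27}$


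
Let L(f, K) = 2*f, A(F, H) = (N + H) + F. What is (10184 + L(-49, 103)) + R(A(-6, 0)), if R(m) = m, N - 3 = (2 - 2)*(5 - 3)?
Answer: 10083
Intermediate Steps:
N = 3 (N = 3 + (2 - 2)*(5 - 3) = 3 + 0*2 = 3 + 0 = 3)
A(F, H) = 3 + F + H (A(F, H) = (3 + H) + F = 3 + F + H)
(10184 + L(-49, 103)) + R(A(-6, 0)) = (10184 + 2*(-49)) + (3 - 6 + 0) = (10184 - 98) - 3 = 10086 - 3 = 10083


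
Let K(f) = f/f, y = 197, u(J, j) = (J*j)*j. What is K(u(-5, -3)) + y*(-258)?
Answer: -50825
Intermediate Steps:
u(J, j) = J*j²
K(f) = 1
K(u(-5, -3)) + y*(-258) = 1 + 197*(-258) = 1 - 50826 = -50825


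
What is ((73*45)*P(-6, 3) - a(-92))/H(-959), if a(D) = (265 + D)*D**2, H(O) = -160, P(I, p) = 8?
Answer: 179749/20 ≈ 8987.5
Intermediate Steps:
a(D) = D**2*(265 + D)
((73*45)*P(-6, 3) - a(-92))/H(-959) = ((73*45)*8 - (-92)**2*(265 - 92))/(-160) = (3285*8 - 8464*173)*(-1/160) = (26280 - 1*1464272)*(-1/160) = (26280 - 1464272)*(-1/160) = -1437992*(-1/160) = 179749/20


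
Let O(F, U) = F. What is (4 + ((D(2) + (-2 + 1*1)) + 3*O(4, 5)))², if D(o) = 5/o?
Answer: 1225/4 ≈ 306.25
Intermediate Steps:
(4 + ((D(2) + (-2 + 1*1)) + 3*O(4, 5)))² = (4 + ((5/2 + (-2 + 1*1)) + 3*4))² = (4 + ((5*(½) + (-2 + 1)) + 12))² = (4 + ((5/2 - 1) + 12))² = (4 + (3/2 + 12))² = (4 + 27/2)² = (35/2)² = 1225/4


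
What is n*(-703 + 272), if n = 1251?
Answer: -539181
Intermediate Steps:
n*(-703 + 272) = 1251*(-703 + 272) = 1251*(-431) = -539181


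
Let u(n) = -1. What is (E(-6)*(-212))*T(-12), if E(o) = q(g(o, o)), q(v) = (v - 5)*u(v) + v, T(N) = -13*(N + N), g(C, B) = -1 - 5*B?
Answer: -330720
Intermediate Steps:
T(N) = -26*N
q(v) = 5 (q(v) = (v - 5)*(-1) + v = (-5 + v)*(-1) + v = (5 - v) + v = 5)
E(o) = 5
(E(-6)*(-212))*T(-12) = (5*(-212))*(-26*(-12)) = -1060*312 = -330720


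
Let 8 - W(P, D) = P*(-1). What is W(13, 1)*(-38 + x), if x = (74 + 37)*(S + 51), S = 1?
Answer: 120414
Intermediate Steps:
W(P, D) = 8 + P (W(P, D) = 8 - P*(-1) = 8 - (-1)*P = 8 + P)
x = 5772 (x = (74 + 37)*(1 + 51) = 111*52 = 5772)
W(13, 1)*(-38 + x) = (8 + 13)*(-38 + 5772) = 21*5734 = 120414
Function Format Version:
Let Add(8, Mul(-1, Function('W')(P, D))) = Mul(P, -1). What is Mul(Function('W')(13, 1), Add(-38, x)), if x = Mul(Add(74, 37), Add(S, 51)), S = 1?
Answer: 120414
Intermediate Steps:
Function('W')(P, D) = Add(8, P) (Function('W')(P, D) = Add(8, Mul(-1, Mul(P, -1))) = Add(8, Mul(-1, Mul(-1, P))) = Add(8, P))
x = 5772 (x = Mul(Add(74, 37), Add(1, 51)) = Mul(111, 52) = 5772)
Mul(Function('W')(13, 1), Add(-38, x)) = Mul(Add(8, 13), Add(-38, 5772)) = Mul(21, 5734) = 120414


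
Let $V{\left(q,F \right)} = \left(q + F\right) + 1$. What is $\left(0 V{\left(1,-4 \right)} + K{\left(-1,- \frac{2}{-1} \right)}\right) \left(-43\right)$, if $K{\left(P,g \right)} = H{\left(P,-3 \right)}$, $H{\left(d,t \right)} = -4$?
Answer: $172$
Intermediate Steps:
$V{\left(q,F \right)} = 1 + F + q$ ($V{\left(q,F \right)} = \left(F + q\right) + 1 = 1 + F + q$)
$K{\left(P,g \right)} = -4$
$\left(0 V{\left(1,-4 \right)} + K{\left(-1,- \frac{2}{-1} \right)}\right) \left(-43\right) = \left(0 \left(1 - 4 + 1\right) - 4\right) \left(-43\right) = \left(0 \left(-2\right) - 4\right) \left(-43\right) = \left(0 - 4\right) \left(-43\right) = \left(-4\right) \left(-43\right) = 172$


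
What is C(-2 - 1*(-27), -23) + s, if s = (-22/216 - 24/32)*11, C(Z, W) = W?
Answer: -874/27 ≈ -32.370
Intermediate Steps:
s = -253/27 (s = (-22*1/216 - 24*1/32)*11 = (-11/108 - 3/4)*11 = -23/27*11 = -253/27 ≈ -9.3704)
C(-2 - 1*(-27), -23) + s = -23 - 253/27 = -874/27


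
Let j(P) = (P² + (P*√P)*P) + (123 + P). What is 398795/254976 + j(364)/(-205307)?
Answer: 47967931657/52348357632 - 264992*√91/205307 ≈ -11.396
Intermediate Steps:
j(P) = 123 + P + P² + P^(5/2) (j(P) = (P² + P^(3/2)*P) + (123 + P) = (P² + P^(5/2)) + (123 + P) = 123 + P + P² + P^(5/2))
398795/254976 + j(364)/(-205307) = 398795/254976 + (123 + 364 + 364² + 364^(5/2))/(-205307) = 398795*(1/254976) + (123 + 364 + 132496 + 264992*√91)*(-1/205307) = 398795/254976 + (132983 + 264992*√91)*(-1/205307) = 398795/254976 + (-132983/205307 - 264992*√91/205307) = 47967931657/52348357632 - 264992*√91/205307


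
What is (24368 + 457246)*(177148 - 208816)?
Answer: -15251752152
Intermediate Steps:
(24368 + 457246)*(177148 - 208816) = 481614*(-31668) = -15251752152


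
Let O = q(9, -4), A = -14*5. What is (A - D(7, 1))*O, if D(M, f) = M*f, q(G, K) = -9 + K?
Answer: 1001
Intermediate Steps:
A = -70
O = -13 (O = -9 - 4 = -13)
(A - D(7, 1))*O = (-70 - 7)*(-13) = -77*(-13) = 1001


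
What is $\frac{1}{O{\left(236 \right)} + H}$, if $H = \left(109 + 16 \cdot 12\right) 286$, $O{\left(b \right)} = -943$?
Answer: $\frac{1}{85143} \approx 1.1745 \cdot 10^{-5}$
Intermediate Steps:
$H = 86086$ ($H = \left(109 + 192\right) 286 = 301 \cdot 286 = 86086$)
$\frac{1}{O{\left(236 \right)} + H} = \frac{1}{-943 + 86086} = \frac{1}{85143}$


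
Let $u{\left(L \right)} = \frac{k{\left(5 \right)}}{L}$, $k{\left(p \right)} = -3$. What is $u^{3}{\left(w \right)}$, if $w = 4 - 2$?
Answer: $- \frac{27}{8} \approx -3.375$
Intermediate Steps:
$w = 2$ ($w = 4 - 2 = 2$)
$u{\left(L \right)} = - \frac{3}{L}$
$u^{3}{\left(w \right)} = \left(- \frac{3}{2}\right)^{3} = - \frac{27}{8}$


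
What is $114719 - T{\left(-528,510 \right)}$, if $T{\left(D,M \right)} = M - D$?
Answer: $113681$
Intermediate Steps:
$114719 - T{\left(-528,510 \right)} = 114719 - \left(510 - -528\right) = 114719 - \left(510 + 528\right) = 114719 - 1038 = 113681$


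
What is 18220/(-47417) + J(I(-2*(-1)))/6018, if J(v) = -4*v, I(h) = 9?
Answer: -18559162/47559251 ≈ -0.39023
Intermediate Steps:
18220/(-47417) + J(I(-2*(-1)))/6018 = 18220/(-47417) - 4*9/6018 = 18220*(-1/47417) - 36*1/6018 = -18220/47417 - 6/1003 = -18559162/47559251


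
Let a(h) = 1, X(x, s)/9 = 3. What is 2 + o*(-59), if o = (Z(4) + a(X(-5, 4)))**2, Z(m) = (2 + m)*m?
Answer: -36873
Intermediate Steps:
X(x, s) = 27 (X(x, s) = 9*3 = 27)
Z(m) = m*(2 + m)
o = 625 (o = (4*(2 + 4) + 1)**2 = (4*6 + 1)**2 = (24 + 1)**2 = 25**2 = 625)
2 + o*(-59) = 2 + 625*(-59) = 2 - 36875 = -36873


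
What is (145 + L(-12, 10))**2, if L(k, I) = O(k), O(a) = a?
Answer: 17689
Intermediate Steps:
L(k, I) = k
(145 + L(-12, 10))**2 = (145 - 12)**2 = 133**2 = 17689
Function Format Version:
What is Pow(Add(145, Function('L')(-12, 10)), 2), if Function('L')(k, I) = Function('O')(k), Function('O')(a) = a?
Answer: 17689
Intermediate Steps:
Function('L')(k, I) = k
Pow(Add(145, Function('L')(-12, 10)), 2) = Pow(Add(145, -12), 2) = Pow(133, 2) = 17689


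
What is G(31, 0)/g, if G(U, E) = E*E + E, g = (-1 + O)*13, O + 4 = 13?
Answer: 0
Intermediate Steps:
O = 9 (O = -4 + 13 = 9)
g = 104 (g = (-1 + 9)*13 = 8*13 = 104)
G(U, E) = E + E² (G(U, E) = E² + E = E + E²)
G(31, 0)/g = (0*(1 + 0))/104 = (0*1)*(1/104) = 0*(1/104) = 0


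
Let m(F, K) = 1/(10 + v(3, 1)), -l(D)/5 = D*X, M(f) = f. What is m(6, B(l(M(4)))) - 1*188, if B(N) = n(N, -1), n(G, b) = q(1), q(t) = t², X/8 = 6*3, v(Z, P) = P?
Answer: -2067/11 ≈ -187.91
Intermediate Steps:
X = 144 (X = 8*(6*3) = 8*18 = 144)
l(D) = -720*D (l(D) = -5*D*144 = -720*D)
n(G, b) = 1 (n(G, b) = 1² = 1)
B(N) = 1
m(F, K) = 1/11 (m(F, K) = 1/(10 + 1) = 1/11)
m(6, B(l(M(4)))) - 1*188 = 1/11 - 1*188 = 1/11 - 188 = -2067/11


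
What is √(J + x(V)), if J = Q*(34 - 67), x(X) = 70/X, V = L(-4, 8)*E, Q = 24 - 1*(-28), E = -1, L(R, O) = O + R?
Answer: I*√6934/2 ≈ 41.635*I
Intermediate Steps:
Q = 52 (Q = 24 + 28 = 52)
V = -4 (V = (8 - 4)*(-1) = 4*(-1) = -4)
J = -1716 (J = 52*(34 - 67) = 52*(-33) = -1716)
√(J + x(V)) = √(-1716 + 70/(-4)) = √(-1716 + 70*(-¼)) = √(-1716 - 35/2) = √(-3467/2) = I*√6934/2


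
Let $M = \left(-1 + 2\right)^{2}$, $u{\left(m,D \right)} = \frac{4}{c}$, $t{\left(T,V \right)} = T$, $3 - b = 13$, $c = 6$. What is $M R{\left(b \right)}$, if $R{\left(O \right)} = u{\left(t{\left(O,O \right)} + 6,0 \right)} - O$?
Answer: $\frac{32}{3} \approx 10.667$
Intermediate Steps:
$b = -10$ ($b = 3 - 13 = -10$)
$u{\left(m,D \right)} = \frac{2}{3}$ ($u{\left(m,D \right)} = \frac{4}{6} = 4 \cdot \frac{1}{6} = \frac{2}{3}$)
$M = 1$ ($M = 1^{2} = 1$)
$R{\left(O \right)} = \frac{2}{3} - O$
$M R{\left(b \right)} = 1 \left(\frac{2}{3} - -10\right) = 1 \left(\frac{2}{3} + 10\right) = 1 \cdot \frac{32}{3} = \frac{32}{3}$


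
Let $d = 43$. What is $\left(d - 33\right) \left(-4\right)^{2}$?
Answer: $160$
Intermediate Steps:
$\left(d - 33\right) \left(-4\right)^{2} = \left(43 - 33\right) \left(-4\right)^{2} = 10 \cdot 16 = 160$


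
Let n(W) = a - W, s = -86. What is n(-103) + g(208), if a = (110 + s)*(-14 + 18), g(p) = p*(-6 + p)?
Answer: 42215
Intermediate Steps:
a = 96 (a = (110 - 86)*(-14 + 18) = 24*4 = 96)
n(W) = 96 - W
n(-103) + g(208) = (96 - 1*(-103)) + 208*(-6 + 208) = (96 + 103) + 208*202 = 199 + 42016 = 42215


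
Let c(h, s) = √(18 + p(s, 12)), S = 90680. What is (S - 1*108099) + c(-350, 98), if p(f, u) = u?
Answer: -17419 + √30 ≈ -17414.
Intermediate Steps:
c(h, s) = √30 (c(h, s) = √(18 + 12) = √30)
(S - 1*108099) + c(-350, 98) = (90680 - 1*108099) + √30 = (90680 - 108099) + √30 = -17419 + √30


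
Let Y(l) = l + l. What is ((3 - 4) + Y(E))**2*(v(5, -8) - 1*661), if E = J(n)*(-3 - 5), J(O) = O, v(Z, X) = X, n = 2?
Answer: -728541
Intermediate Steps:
E = -16 (E = 2*(-3 - 5) = 2*(-8) = -16)
Y(l) = 2*l
((3 - 4) + Y(E))**2*(v(5, -8) - 1*661) = ((3 - 4) + 2*(-16))**2*(-8 - 1*661) = (-1 - 32)**2*(-8 - 661) = (-33)**2*(-669) = 1089*(-669) = -728541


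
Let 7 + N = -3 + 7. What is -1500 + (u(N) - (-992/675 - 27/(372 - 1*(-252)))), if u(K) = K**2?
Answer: -209123989/140400 ≈ -1489.5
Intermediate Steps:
N = -3 (N = -7 + (-3 + 7) = -7 + 4 = -3)
-1500 + (u(N) - (-992/675 - 27/(372 - 1*(-252)))) = -1500 + ((-3)**2 - (-992/675 - 27/(372 - 1*(-252)))) = -1500 + (9 - (-992*1/675 - 27/(372 + 252))) = -1500 + (9 - (-992/675 - 27/624)) = -1500 + (9 - (-992/675 - 27*1/624)) = -1500 + (9 - (-992/675 - 9/208)) = -1500 + (9 - 1*(-212411/140400)) = -1500 + (9 + 212411/140400) = -1500 + 1476011/140400 = -209123989/140400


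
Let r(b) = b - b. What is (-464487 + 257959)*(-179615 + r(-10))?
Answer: 37095526720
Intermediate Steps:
r(b) = 0
(-464487 + 257959)*(-179615 + r(-10)) = (-464487 + 257959)*(-179615 + 0) = -206528*(-179615) = 37095526720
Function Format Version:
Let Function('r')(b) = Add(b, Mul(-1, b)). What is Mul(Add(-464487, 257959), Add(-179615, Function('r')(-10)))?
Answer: 37095526720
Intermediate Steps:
Function('r')(b) = 0
Mul(Add(-464487, 257959), Add(-179615, Function('r')(-10))) = Mul(Add(-464487, 257959), Add(-179615, 0)) = Mul(-206528, -179615) = 37095526720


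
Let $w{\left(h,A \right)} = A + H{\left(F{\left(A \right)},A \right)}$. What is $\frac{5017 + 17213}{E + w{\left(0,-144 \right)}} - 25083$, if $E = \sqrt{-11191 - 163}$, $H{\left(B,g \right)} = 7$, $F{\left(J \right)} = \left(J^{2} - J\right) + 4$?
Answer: $- \frac{84291191}{3347} - \frac{2470 i \sqrt{11354}}{3347} \approx -25184.0 - 78.635 i$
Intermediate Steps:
$F{\left(J \right)} = 4 + J^{2} - J$
$w{\left(h,A \right)} = 7 + A$ ($w{\left(h,A \right)} = A + 7 = 7 + A$)
$E = i \sqrt{11354}$ ($E = \sqrt{-11354} = i \sqrt{11354} \approx 106.56 i$)
$\frac{5017 + 17213}{E + w{\left(0,-144 \right)}} - 25083 = \frac{5017 + 17213}{i \sqrt{11354} + \left(7 - 144\right)} - 25083 = \frac{22230}{i \sqrt{11354} - 137} - 25083 = \frac{22230}{-137 + i \sqrt{11354}} - 25083 = -25083 + \frac{22230}{-137 + i \sqrt{11354}}$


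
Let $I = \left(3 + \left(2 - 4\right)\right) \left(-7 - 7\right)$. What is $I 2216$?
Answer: $-31024$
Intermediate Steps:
$I = -14$ ($I = \left(3 - 2\right) \left(-14\right) = 1 \left(-14\right) = -14$)
$I 2216 = \left(-14\right) 2216 = -31024$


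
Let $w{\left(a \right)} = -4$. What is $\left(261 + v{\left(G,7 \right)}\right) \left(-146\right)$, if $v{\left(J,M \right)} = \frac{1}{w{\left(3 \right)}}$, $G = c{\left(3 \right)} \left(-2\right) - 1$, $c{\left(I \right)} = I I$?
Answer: $- \frac{76139}{2} \approx -38070.0$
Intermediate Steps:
$c{\left(I \right)} = I^{2}$
$G = -19$ ($G = 3^{2} \left(-2\right) - 1 = 9 \left(-2\right) - 1 = -18 - 1 = -19$)
$v{\left(J,M \right)} = - \frac{1}{4}$ ($v{\left(J,M \right)} = \frac{1}{-4} = - \frac{1}{4}$)
$\left(261 + v{\left(G,7 \right)}\right) \left(-146\right) = \left(261 - \frac{1}{4}\right) \left(-146\right) = \frac{1043}{4} \left(-146\right) = - \frac{76139}{2}$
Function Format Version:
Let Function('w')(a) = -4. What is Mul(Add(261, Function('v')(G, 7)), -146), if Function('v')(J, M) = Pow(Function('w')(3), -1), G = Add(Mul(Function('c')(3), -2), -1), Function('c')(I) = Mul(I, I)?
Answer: Rational(-76139, 2) ≈ -38070.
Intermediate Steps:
Function('c')(I) = Pow(I, 2)
G = -19 (G = Add(Mul(Pow(3, 2), -2), -1) = Add(Mul(9, -2), -1) = Add(-18, -1) = -19)
Function('v')(J, M) = Rational(-1, 4) (Function('v')(J, M) = Pow(-4, -1) = Rational(-1, 4))
Mul(Add(261, Function('v')(G, 7)), -146) = Mul(Add(261, Rational(-1, 4)), -146) = Mul(Rational(1043, 4), -146) = Rational(-76139, 2)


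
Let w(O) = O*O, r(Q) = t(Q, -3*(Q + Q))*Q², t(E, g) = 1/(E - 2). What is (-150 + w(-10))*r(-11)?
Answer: 6050/13 ≈ 465.38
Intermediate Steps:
t(E, g) = 1/(-2 + E)
r(Q) = Q²/(-2 + Q)
w(O) = O²
(-150 + w(-10))*r(-11) = (-150 + (-10)²)*((-11)²/(-2 - 11)) = (-150 + 100)*(121/(-13)) = -6050*(-1)/13 = -50*(-121/13) = 6050/13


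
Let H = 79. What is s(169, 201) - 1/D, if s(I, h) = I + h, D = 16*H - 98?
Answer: 431419/1166 ≈ 370.00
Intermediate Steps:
D = 1166 (D = 16*79 - 98 = 1264 - 98 = 1166)
s(169, 201) - 1/D = (169 + 201) - 1/1166 = 370 - 1*1/1166 = 370 - 1/1166 = 431419/1166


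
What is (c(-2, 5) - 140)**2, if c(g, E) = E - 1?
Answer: 18496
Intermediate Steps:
c(g, E) = -1 + E
(c(-2, 5) - 140)**2 = ((-1 + 5) - 140)**2 = (4 - 140)**2 = (-136)**2 = 18496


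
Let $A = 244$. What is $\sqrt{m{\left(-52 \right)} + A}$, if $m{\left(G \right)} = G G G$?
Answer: $6 i \sqrt{3899} \approx 374.65 i$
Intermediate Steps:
$m{\left(G \right)} = G^{3}$ ($m{\left(G \right)} = G^{2} G = G^{3}$)
$\sqrt{m{\left(-52 \right)} + A} = \sqrt{\left(-52\right)^{3} + 244} = \sqrt{-140608 + 244} = \sqrt{-140364} = 6 i \sqrt{3899}$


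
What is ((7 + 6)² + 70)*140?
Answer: 33460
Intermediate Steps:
((7 + 6)² + 70)*140 = (13² + 70)*140 = (169 + 70)*140 = 239*140 = 33460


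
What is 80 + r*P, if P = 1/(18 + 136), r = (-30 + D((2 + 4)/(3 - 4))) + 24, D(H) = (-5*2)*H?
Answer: 6187/77 ≈ 80.351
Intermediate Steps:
D(H) = -10*H
r = 54 (r = (-30 - 10*(2 + 4)/(3 - 4)) + 24 = (-30 - 60/(-1)) + 24 = (-30 - 60*(-1)) + 24 = (-30 - 10*(-6)) + 24 = (-30 + 60) + 24 = 30 + 24 = 54)
P = 1/154 ≈ 0.0064935
80 + r*P = 80 + 54*(1/154) = 80 + 27/77 = 6187/77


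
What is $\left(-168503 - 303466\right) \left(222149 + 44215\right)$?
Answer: $-125715550716$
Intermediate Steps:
$\left(-168503 - 303466\right) \left(222149 + 44215\right) = \left(-168503 - 303466\right) 266364 = \left(-471969\right) 266364 = -125715550716$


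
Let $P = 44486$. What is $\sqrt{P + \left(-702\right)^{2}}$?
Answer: $\sqrt{537290} \approx 733.0$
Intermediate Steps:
$\sqrt{P + \left(-702\right)^{2}} = \sqrt{44486 + \left(-702\right)^{2}} = \sqrt{44486 + 492804} = \sqrt{537290}$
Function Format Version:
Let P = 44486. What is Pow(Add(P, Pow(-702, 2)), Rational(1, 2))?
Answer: Pow(537290, Rational(1, 2)) ≈ 733.00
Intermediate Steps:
Pow(Add(P, Pow(-702, 2)), Rational(1, 2)) = Pow(Add(44486, Pow(-702, 2)), Rational(1, 2)) = Pow(Add(44486, 492804), Rational(1, 2)) = Pow(537290, Rational(1, 2))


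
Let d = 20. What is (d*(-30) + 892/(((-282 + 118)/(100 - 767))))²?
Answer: 15410987881/1681 ≈ 9.1677e+6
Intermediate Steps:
(d*(-30) + 892/(((-282 + 118)/(100 - 767))))² = (20*(-30) + 892/(((-282 + 118)/(100 - 767))))² = (-600 + 892/((-164/(-667))))² = (-600 + 892/((-164*(-1/667))))² = (-600 + 892/(164/667))² = (-600 + 892*(667/164))² = (-600 + 148741/41)² = (124141/41)² = 15410987881/1681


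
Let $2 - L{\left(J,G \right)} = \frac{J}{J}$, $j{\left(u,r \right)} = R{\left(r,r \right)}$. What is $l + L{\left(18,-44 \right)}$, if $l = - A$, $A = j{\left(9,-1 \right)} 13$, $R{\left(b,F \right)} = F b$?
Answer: $-12$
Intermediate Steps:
$j{\left(u,r \right)} = r^{2}$ ($j{\left(u,r \right)} = r r = r^{2}$)
$L{\left(J,G \right)} = 1$ ($L{\left(J,G \right)} = 2 - \frac{J}{J} = 2 - 1 = 1$)
$A = 13$ ($A = \left(-1\right)^{2} \cdot 13 = 1 \cdot 13 = 13$)
$l = -13$ ($l = \left(-1\right) 13 = -13$)
$l + L{\left(18,-44 \right)} = -13 + 1 = -12$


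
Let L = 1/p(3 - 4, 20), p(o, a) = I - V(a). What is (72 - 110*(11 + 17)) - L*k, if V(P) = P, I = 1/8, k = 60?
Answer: -159264/53 ≈ -3005.0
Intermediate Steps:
I = ⅛ ≈ 0.12500
p(o, a) = ⅛ - a
L = -8/159 (L = 1/(⅛ - 1*20) = 1/(⅛ - 20) = 1/(-159/8) = -8/159 ≈ -0.050314)
(72 - 110*(11 + 17)) - L*k = (72 - 110*(11 + 17)) - (-8)*60/159 = (72 - 110*28) - 1*(-160/53) = (72 - 3080) + 160/53 = -3008 + 160/53 = -159264/53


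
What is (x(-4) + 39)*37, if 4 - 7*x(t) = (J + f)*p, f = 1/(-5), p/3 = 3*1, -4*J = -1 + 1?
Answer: 51578/35 ≈ 1473.7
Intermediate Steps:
J = 0 (J = -(-1 + 1)/4 = -¼*0 = 0)
p = 9 (p = 3*(3*1) = 3*3 = 9)
f = -⅕ ≈ -0.20000
x(t) = 29/35 (x(t) = 4/7 - (0 - ⅕)*9/7 = 4/7 - (-1)*9/35 = 4/7 - ⅐*(-9/5) = 4/7 + 9/35 = 29/35)
(x(-4) + 39)*37 = (29/35 + 39)*37 = (1394/35)*37 = 51578/35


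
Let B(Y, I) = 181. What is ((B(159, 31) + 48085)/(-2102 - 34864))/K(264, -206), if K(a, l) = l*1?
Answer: 24133/3807498 ≈ 0.0063383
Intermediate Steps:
K(a, l) = l
((B(159, 31) + 48085)/(-2102 - 34864))/K(264, -206) = ((181 + 48085)/(-2102 - 34864))/(-206) = (48266/(-36966))*(-1/206) = (48266*(-1/36966))*(-1/206) = -24133/18483*(-1/206) = 24133/3807498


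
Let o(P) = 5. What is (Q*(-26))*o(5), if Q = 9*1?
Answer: -1170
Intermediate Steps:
Q = 9
(Q*(-26))*o(5) = (9*(-26))*5 = -234*5 = -1170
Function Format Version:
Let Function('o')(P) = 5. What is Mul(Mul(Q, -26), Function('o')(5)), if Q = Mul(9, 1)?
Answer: -1170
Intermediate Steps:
Q = 9
Mul(Mul(Q, -26), Function('o')(5)) = Mul(Mul(9, -26), 5) = Mul(-234, 5) = -1170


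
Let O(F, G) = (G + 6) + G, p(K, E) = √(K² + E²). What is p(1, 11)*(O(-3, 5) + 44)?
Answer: 60*√122 ≈ 662.72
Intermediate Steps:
p(K, E) = √(E² + K²)
O(F, G) = 6 + 2*G (O(F, G) = (6 + G) + G = 6 + 2*G)
p(1, 11)*(O(-3, 5) + 44) = √(11² + 1²)*((6 + 2*5) + 44) = √(121 + 1)*((6 + 10) + 44) = √122*(16 + 44) = √122*60 = 60*√122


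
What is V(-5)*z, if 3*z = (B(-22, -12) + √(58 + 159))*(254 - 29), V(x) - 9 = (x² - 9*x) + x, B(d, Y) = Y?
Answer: -66600 + 5550*√217 ≈ 15157.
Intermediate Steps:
V(x) = 9 + x² - 8*x (V(x) = 9 + ((x² - 9*x) + x) = 9 + (x² - 8*x) = 9 + x² - 8*x)
z = -900 + 75*√217 (z = ((-12 + √(58 + 159))*(254 - 29))/3 = ((-12 + √217)*225)/3 = (-2700 + 225*√217)/3 = -900 + 75*√217 ≈ 204.82)
V(-5)*z = (9 + (-5)² - 8*(-5))*(-900 + 75*√217) = (9 + 25 + 40)*(-900 + 75*√217) = 74*(-900 + 75*√217) = -66600 + 5550*√217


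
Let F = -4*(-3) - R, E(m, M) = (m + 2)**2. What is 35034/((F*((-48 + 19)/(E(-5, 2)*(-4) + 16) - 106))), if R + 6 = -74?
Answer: -58390/16031 ≈ -3.6423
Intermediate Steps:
R = -80 (R = -6 - 74 = -80)
E(m, M) = (2 + m)**2
F = 92 (F = -4*(-3) - 1*(-80) = 12 + 80 = 92)
35034/((F*((-48 + 19)/(E(-5, 2)*(-4) + 16) - 106))) = 35034/((92*((-48 + 19)/((2 - 5)**2*(-4) + 16) - 106))) = 35034/((92*(-29/((-3)**2*(-4) + 16) - 106))) = 35034/((92*(-29/(9*(-4) + 16) - 106))) = 35034/((92*(-29/(-36 + 16) - 106))) = 35034/((92*(-29/(-20) - 106))) = 35034/((92*(-29*(-1/20) - 106))) = 35034/((92*(29/20 - 106))) = 35034/((92*(-2091/20))) = 35034/(-48093/5) = 35034*(-5/48093) = -58390/16031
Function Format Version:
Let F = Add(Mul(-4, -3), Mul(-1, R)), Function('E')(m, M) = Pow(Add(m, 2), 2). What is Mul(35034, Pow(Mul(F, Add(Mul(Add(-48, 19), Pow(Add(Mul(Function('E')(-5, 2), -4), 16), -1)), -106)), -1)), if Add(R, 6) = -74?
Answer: Rational(-58390, 16031) ≈ -3.6423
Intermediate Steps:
R = -80 (R = Add(-6, -74) = -80)
Function('E')(m, M) = Pow(Add(2, m), 2)
F = 92 (F = Add(Mul(-4, -3), Mul(-1, -80)) = Add(12, 80) = 92)
Mul(35034, Pow(Mul(F, Add(Mul(Add(-48, 19), Pow(Add(Mul(Function('E')(-5, 2), -4), 16), -1)), -106)), -1)) = Mul(35034, Pow(Mul(92, Add(Mul(Add(-48, 19), Pow(Add(Mul(Pow(Add(2, -5), 2), -4), 16), -1)), -106)), -1)) = Mul(35034, Pow(Mul(92, Add(Mul(-29, Pow(Add(Mul(Pow(-3, 2), -4), 16), -1)), -106)), -1)) = Mul(35034, Pow(Mul(92, Add(Mul(-29, Pow(Add(Mul(9, -4), 16), -1)), -106)), -1)) = Mul(35034, Pow(Mul(92, Add(Mul(-29, Pow(Add(-36, 16), -1)), -106)), -1)) = Mul(35034, Pow(Mul(92, Add(Mul(-29, Pow(-20, -1)), -106)), -1)) = Mul(35034, Pow(Mul(92, Add(Mul(-29, Rational(-1, 20)), -106)), -1)) = Mul(35034, Pow(Mul(92, Add(Rational(29, 20), -106)), -1)) = Mul(35034, Pow(Mul(92, Rational(-2091, 20)), -1)) = Mul(35034, Pow(Rational(-48093, 5), -1)) = Mul(35034, Rational(-5, 48093)) = Rational(-58390, 16031)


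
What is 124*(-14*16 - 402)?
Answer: -77624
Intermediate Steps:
124*(-14*16 - 402) = 124*(-224 - 402) = 124*(-626) = -77624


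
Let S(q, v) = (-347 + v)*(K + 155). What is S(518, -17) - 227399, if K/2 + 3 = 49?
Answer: -317307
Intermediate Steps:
K = 92 (K = -6 + 2*49 = -6 + 98 = 92)
S(q, v) = -85709 + 247*v (S(q, v) = (-347 + v)*(92 + 155) = (-347 + v)*247 = -85709 + 247*v)
S(518, -17) - 227399 = (-85709 + 247*(-17)) - 227399 = (-85709 - 4199) - 227399 = -89908 - 227399 = -317307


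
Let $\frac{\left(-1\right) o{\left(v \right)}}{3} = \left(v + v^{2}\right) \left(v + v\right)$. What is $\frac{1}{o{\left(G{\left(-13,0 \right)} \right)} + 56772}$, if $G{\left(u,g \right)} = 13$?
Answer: $\frac{1}{42576} \approx 2.3487 \cdot 10^{-5}$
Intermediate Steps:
$o{\left(v \right)} = - 6 v \left(v + v^{2}\right)$ ($o{\left(v \right)} = - 3 \left(v + v^{2}\right) \left(v + v\right) = - 3 \left(v + v^{2}\right) 2 v = - 3 \cdot 2 v \left(v + v^{2}\right) = - 6 v \left(v + v^{2}\right)$)
$\frac{1}{o{\left(G{\left(-13,0 \right)} \right)} + 56772} = \frac{1}{6 \cdot 13^{2} \left(-1 - 13\right) + 56772} = \frac{1}{6 \cdot 169 \left(-1 - 13\right) + 56772} = \frac{1}{6 \cdot 169 \left(-14\right) + 56772} = \frac{1}{-14196 + 56772} = \frac{1}{42576}$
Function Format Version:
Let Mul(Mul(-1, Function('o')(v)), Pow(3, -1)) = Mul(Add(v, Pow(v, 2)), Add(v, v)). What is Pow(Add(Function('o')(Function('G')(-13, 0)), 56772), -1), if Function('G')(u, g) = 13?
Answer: Rational(1, 42576) ≈ 2.3487e-5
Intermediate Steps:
Function('o')(v) = Mul(-6, v, Add(v, Pow(v, 2))) (Function('o')(v) = Mul(-3, Mul(Add(v, Pow(v, 2)), Add(v, v))) = Mul(-3, Mul(Add(v, Pow(v, 2)), Mul(2, v))) = Mul(-3, Mul(2, v, Add(v, Pow(v, 2)))) = Mul(-6, v, Add(v, Pow(v, 2))))
Pow(Add(Function('o')(Function('G')(-13, 0)), 56772), -1) = Pow(Add(Mul(6, Pow(13, 2), Add(-1, Mul(-1, 13))), 56772), -1) = Pow(Add(Mul(6, 169, Add(-1, -13)), 56772), -1) = Pow(Add(Mul(6, 169, -14), 56772), -1) = Pow(Add(-14196, 56772), -1) = Pow(42576, -1) = Rational(1, 42576)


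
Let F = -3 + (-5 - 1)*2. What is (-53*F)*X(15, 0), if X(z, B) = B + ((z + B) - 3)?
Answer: 9540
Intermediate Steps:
F = -15 (F = -3 - 6*2 = -3 - 12 = -15)
X(z, B) = -3 + z + 2*B (X(z, B) = B + ((B + z) - 3) = B + (-3 + B + z) = -3 + z + 2*B)
(-53*F)*X(15, 0) = (-53*(-15))*(-3 + 15 + 2*0) = 795*(-3 + 15 + 0) = 795*12 = 9540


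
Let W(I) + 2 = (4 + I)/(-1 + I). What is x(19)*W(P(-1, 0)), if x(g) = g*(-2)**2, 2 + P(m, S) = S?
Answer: -608/3 ≈ -202.67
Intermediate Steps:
P(m, S) = -2 + S
W(I) = -2 + (4 + I)/(-1 + I)
x(g) = 4*g (x(g) = g*4 = 4*g)
x(19)*W(P(-1, 0)) = (4*19)*((6 - (-2 + 0))/(-1 + (-2 + 0))) = 76*((6 - 1*(-2))/(-1 - 2)) = 76*((6 + 2)/(-3)) = 76*(-1/3*8) = 76*(-8/3) = -608/3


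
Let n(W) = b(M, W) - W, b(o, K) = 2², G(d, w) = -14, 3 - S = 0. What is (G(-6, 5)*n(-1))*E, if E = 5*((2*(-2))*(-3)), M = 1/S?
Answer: -4200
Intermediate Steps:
S = 3 (S = 3 - 1*0 = 3 + 0 = 3)
M = ⅓ (M = 1/3 = ⅓ ≈ 0.33333)
b(o, K) = 4
E = 60 (E = 5*(-4*(-3)) = 5*12 = 60)
n(W) = 4 - W
(G(-6, 5)*n(-1))*E = -14*(4 - 1*(-1))*60 = -14*(4 + 1)*60 = -14*5*60 = -70*60 = -4200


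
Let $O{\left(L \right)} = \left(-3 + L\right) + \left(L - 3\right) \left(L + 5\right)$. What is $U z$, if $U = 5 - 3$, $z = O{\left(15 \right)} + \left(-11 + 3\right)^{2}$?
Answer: $632$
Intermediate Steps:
$O{\left(L \right)} = -3 + L + \left(-3 + L\right) \left(5 + L\right)$ ($O{\left(L \right)} = \left(-3 + L\right) + \left(-3 + L\right) \left(5 + L\right) = -3 + L + \left(-3 + L\right) \left(5 + L\right)$)
$z = 316$ ($z = \left(-18 + 15^{2} + 3 \cdot 15\right) + \left(-11 + 3\right)^{2} = \left(-18 + 225 + 45\right) + \left(-8\right)^{2} = 252 + 64 = 316$)
$U = 2$ ($U = 5 - 3 = 2$)
$U z = 2 \cdot 316 = 632$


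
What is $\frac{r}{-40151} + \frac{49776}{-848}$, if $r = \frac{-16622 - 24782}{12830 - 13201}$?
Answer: $- \frac{874409731}{14896021} \approx -58.701$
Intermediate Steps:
$r = \frac{41404}{371}$ ($r = - \frac{41404}{-371} = \left(-41404\right) \left(- \frac{1}{371}\right) = \frac{41404}{371} \approx 111.6$)
$\frac{r}{-40151} + \frac{49776}{-848} = \frac{41404}{371 \left(-40151\right)} + \frac{49776}{-848} = \frac{41404}{371} \left(- \frac{1}{40151}\right) + 49776 \left(- \frac{1}{848}\right) = - \frac{41404}{14896021} - \frac{3111}{53} = - \frac{874409731}{14896021}$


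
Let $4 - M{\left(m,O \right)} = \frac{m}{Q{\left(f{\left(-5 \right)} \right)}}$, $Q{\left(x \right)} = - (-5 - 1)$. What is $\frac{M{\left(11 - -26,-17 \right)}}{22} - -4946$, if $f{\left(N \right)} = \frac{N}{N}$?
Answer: $\frac{652859}{132} \approx 4945.9$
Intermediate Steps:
$f{\left(N \right)} = 1$
$Q{\left(x \right)} = 6$ ($Q{\left(x \right)} = - (-5 - 1) = \left(-1\right) \left(-6\right) = 6$)
$M{\left(m,O \right)} = 4 - \frac{m}{6}$
$\frac{M{\left(11 - -26,-17 \right)}}{22} - -4946 = \frac{4 - \frac{11 - -26}{6}}{22} - -4946 = \left(4 - \frac{11 + 26}{6}\right) \frac{1}{22} + 4946 = \left(4 - \frac{37}{6}\right) \frac{1}{22} + 4946 = \left(- \frac{13}{6}\right) \frac{1}{22} + 4946 = - \frac{13}{132} + 4946 = \frac{652859}{132}$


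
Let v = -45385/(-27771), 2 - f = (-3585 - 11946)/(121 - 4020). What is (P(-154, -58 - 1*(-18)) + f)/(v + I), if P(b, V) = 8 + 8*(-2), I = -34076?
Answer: 1080986175/3689542643689 ≈ 0.00029299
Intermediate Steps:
f = -7733/3899 (f = 2 - (-3585 - 11946)/(121 - 4020) = 2 - (-15531)/(-3899) = 2 - (-15531)*(-1)/3899 = 2 - 1*15531/3899 = 2 - 15531/3899 = -7733/3899 ≈ -1.9833)
v = 45385/27771 (v = -45385*(-1/27771) = 45385/27771 ≈ 1.6343)
P(b, V) = -8 (P(b, V) = 8 - 16 = -8)
(P(-154, -58 - 1*(-18)) + f)/(v + I) = (-8 - 7733/3899)/(45385/27771 - 34076) = -38925/(3899*(-946279211/27771)) = -38925/3899*(-27771/946279211) = 1080986175/3689542643689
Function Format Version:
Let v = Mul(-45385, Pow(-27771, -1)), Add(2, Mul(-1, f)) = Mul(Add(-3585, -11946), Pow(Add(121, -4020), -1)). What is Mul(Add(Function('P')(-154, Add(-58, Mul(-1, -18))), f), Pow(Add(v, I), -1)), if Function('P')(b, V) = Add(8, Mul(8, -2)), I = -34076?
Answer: Rational(1080986175, 3689542643689) ≈ 0.00029299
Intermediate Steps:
f = Rational(-7733, 3899) (f = Add(2, Mul(-1, Mul(Add(-3585, -11946), Pow(Add(121, -4020), -1)))) = Add(2, Mul(-1, Mul(-15531, Pow(-3899, -1)))) = Add(2, Mul(-1, Mul(-15531, Rational(-1, 3899)))) = Add(2, Mul(-1, Rational(15531, 3899))) = Add(2, Rational(-15531, 3899)) = Rational(-7733, 3899) ≈ -1.9833)
v = Rational(45385, 27771) (v = Mul(-45385, Rational(-1, 27771)) = Rational(45385, 27771) ≈ 1.6343)
Function('P')(b, V) = -8 (Function('P')(b, V) = Add(8, -16) = -8)
Mul(Add(Function('P')(-154, Add(-58, Mul(-1, -18))), f), Pow(Add(v, I), -1)) = Mul(Add(-8, Rational(-7733, 3899)), Pow(Add(Rational(45385, 27771), -34076), -1)) = Mul(Rational(-38925, 3899), Pow(Rational(-946279211, 27771), -1)) = Mul(Rational(-38925, 3899), Rational(-27771, 946279211)) = Rational(1080986175, 3689542643689)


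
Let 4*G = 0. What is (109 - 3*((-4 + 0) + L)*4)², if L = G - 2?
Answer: 32761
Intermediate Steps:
G = 0 (G = (¼)*0 = 0)
L = -2 (L = 0 - 2 = -2)
(109 - 3*((-4 + 0) + L)*4)² = (109 - 3*((-4 + 0) - 2)*4)² = (109 - 3*(-4 - 2)*4)² = (109 - 3*(-6)*4)² = (109 + 18*4)² = (109 + 72)² = 181² = 32761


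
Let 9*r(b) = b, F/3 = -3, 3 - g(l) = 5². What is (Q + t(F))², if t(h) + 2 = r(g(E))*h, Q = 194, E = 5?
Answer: 45796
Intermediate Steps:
g(l) = -22 (g(l) = 3 - 1*5² = 3 - 1*25 = 3 - 25 = -22)
F = -9 (F = 3*(-3) = -9)
r(b) = b/9
t(h) = -2 - 22*h/9 (t(h) = -2 + ((⅑)*(-22))*h = -2 - 22*h/9)
(Q + t(F))² = (194 + (-2 - 22/9*(-9)))² = (194 + (-2 + 22))² = (194 + 20)² = 214² = 45796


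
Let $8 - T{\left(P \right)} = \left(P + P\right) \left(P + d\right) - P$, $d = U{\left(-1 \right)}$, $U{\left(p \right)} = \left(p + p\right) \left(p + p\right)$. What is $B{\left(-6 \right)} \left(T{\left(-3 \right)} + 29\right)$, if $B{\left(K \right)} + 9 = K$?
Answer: $-600$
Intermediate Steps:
$U{\left(p \right)} = 4 p^{2}$ ($U{\left(p \right)} = 2 p 2 p = 4 p^{2}$)
$d = 4$ ($d = 4 \left(-1\right)^{2} = 4 \cdot 1 = 4$)
$B{\left(K \right)} = -9 + K$
$T{\left(P \right)} = 8 + P - 2 P \left(4 + P\right)$ ($T{\left(P \right)} = 8 - \left(\left(P + P\right) \left(P + 4\right) - P\right) = 8 - \left(2 P \left(4 + P\right) - P\right) = 8 - \left(- P + 2 P \left(4 + P\right)\right) = 8 + P - 2 P \left(4 + P\right)$)
$B{\left(-6 \right)} \left(T{\left(-3 \right)} + 29\right) = \left(-9 - 6\right) \left(\left(8 - -21 - 2 \left(-3\right)^{2}\right) + 29\right) = - 15 \left(\left(8 + 21 - 18\right) + 29\right) = - 15 \left(11 + 29\right) = \left(-15\right) 40 = -600$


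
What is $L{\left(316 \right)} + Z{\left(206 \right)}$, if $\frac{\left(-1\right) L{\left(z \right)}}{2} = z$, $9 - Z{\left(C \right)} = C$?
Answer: $-829$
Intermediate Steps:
$Z{\left(C \right)} = 9 - C$
$L{\left(z \right)} = - 2 z$
$L{\left(316 \right)} + Z{\left(206 \right)} = \left(-2\right) 316 + \left(9 - 206\right) = -632 + \left(9 - 206\right) = -632 - 197 = -829$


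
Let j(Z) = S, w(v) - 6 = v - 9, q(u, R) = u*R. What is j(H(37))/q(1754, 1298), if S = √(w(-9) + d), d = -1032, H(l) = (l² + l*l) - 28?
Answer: 3*I*√29/1138346 ≈ 1.4192e-5*I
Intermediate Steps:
H(l) = -28 + 2*l² (H(l) = (l² + l²) - 28 = 2*l² - 28 = -28 + 2*l²)
q(u, R) = R*u
w(v) = -3 + v (w(v) = 6 + (v - 9) = 6 + (-9 + v) = -3 + v)
S = 6*I*√29 (S = √((-3 - 9) - 1032) = √(-12 - 1032) = √(-1044) = 6*I*√29 ≈ 32.311*I)
j(Z) = 6*I*√29
j(H(37))/q(1754, 1298) = (6*I*√29)/((1298*1754)) = (6*I*√29)/2276692 = (6*I*√29)*(1/2276692) = 3*I*√29/1138346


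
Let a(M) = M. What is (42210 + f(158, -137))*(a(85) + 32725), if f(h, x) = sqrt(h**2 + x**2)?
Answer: 1384910100 + 32810*sqrt(43733) ≈ 1.3918e+9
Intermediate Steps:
(42210 + f(158, -137))*(a(85) + 32725) = (42210 + sqrt(158**2 + (-137)**2))*(85 + 32725) = (42210 + sqrt(24964 + 18769))*32810 = (42210 + sqrt(43733))*32810 = 1384910100 + 32810*sqrt(43733)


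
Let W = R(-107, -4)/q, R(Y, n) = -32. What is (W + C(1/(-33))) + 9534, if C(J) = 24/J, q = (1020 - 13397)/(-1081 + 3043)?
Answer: 108262518/12377 ≈ 8747.1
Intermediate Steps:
q = -12377/1962 ≈ -6.3084
W = 62784/12377 (W = -32/(-12377/1962) = -32*(-1962/12377) = 62784/12377 ≈ 5.0726)
(W + C(1/(-33))) + 9534 = (62784/12377 + 24/(1/(-33))) + 9534 = (62784/12377 + 24/(-1/33)) + 9534 = (62784/12377 + 24*(-33)) + 9534 = (62784/12377 - 792) + 9534 = -9739800/12377 + 9534 = 108262518/12377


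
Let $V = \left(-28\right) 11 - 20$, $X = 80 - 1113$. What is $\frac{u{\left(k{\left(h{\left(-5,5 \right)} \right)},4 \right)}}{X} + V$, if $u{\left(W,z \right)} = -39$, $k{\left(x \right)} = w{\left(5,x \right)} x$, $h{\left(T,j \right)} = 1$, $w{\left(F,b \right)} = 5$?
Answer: $- \frac{338785}{1033} \approx -327.96$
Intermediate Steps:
$k{\left(x \right)} = 5 x$
$X = -1033$
$V = -328$ ($V = -308 - 20 = -328$)
$\frac{u{\left(k{\left(h{\left(-5,5 \right)} \right)},4 \right)}}{X} + V = - \frac{39}{-1033} - 328 = \left(-39\right) \left(- \frac{1}{1033}\right) - 328 = \frac{39}{1033} - 328 = - \frac{338785}{1033}$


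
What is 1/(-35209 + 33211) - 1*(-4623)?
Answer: 9236753/1998 ≈ 4623.0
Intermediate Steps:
1/(-35209 + 33211) - 1*(-4623) = 1/(-1998) + 4623 = -1/1998 + 4623 = 9236753/1998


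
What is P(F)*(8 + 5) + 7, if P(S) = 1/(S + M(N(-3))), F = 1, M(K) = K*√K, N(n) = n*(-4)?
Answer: 12076/1727 + 312*√3/1727 ≈ 7.3054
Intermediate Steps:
N(n) = -4*n
M(K) = K^(3/2)
P(S) = 1/(S + 24*√3) (P(S) = 1/(S + (-4*(-3))^(3/2)) = 1/(S + 12^(3/2)) = 1/(S + 24*√3))
P(F)*(8 + 5) + 7 = (8 + 5)/(1 + 24*√3) + 7 = 13/(1 + 24*√3) + 7 = 7 + 13/(1 + 24*√3)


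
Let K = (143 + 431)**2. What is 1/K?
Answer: 1/329476 ≈ 3.0351e-6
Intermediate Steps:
K = 329476 (K = 574**2 = 329476)
1/K = 1/329476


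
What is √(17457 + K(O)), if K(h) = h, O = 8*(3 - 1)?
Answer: √17473 ≈ 132.19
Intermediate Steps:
O = 16 (O = 8*2 = 16)
√(17457 + K(O)) = √(17457 + 16) = √17473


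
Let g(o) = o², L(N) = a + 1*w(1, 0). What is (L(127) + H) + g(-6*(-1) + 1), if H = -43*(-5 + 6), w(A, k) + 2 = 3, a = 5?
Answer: 12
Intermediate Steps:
w(A, k) = 1 (w(A, k) = -2 + 3 = 1)
L(N) = 6 (L(N) = 5 + 1*1 = 5 + 1 = 6)
H = -43 (H = -43*1 = -43)
(L(127) + H) + g(-6*(-1) + 1) = (6 - 43) + (-6*(-1) + 1)² = -37 + (6 + 1)² = -37 + 7² = -37 + 49 = 12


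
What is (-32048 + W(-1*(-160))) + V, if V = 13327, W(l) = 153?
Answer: -18568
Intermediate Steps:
(-32048 + W(-1*(-160))) + V = (-32048 + 153) + 13327 = -31895 + 13327 = -18568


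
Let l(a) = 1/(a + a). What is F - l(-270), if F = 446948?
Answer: 241351921/540 ≈ 4.4695e+5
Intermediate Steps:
l(a) = 1/(2*a)
F - l(-270) = 446948 - 1/(2*(-270)) = 446948 - (-1)/(2*270) = 446948 - 1*(-1/540) = 446948 + 1/540 = 241351921/540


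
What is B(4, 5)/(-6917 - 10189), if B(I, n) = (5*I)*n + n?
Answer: -35/5702 ≈ -0.0061382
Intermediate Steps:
B(I, n) = n + 5*I*n (B(I, n) = 5*I*n + n = n + 5*I*n)
B(4, 5)/(-6917 - 10189) = (5*(1 + 5*4))/(-6917 - 10189) = (5*(1 + 20))/(-17106) = (5*21)*(-1/17106) = 105*(-1/17106) = -35/5702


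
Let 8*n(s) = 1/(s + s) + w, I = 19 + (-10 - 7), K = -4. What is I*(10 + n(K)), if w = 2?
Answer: 655/32 ≈ 20.469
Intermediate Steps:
I = 2 (I = 19 - 17 = 2)
n(s) = ¼ + 1/(16*s) (n(s) = (1/(s + s) + 2)/8 = (1/(2*s) + 2)/8 = (2 + 1/(2*s))/8 = ¼ + 1/(16*s))
I*(10 + n(K)) = 2*(10 + (1/16)*(1 + 4*(-4))/(-4)) = 2*(10 + (1/16)*(-¼)*(1 - 16)) = 2*(10 + (1/16)*(-¼)*(-15)) = 2*(10 + 15/64) = 2*(655/64) = 655/32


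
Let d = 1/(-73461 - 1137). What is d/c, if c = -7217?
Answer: 1/538373766 ≈ 1.8574e-9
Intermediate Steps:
d = -1/74598 (d = 1/(-74598) = -1/74598 ≈ -1.3405e-5)
d/c = -1/74598/(-7217) = -1/74598*(-1/7217) = 1/538373766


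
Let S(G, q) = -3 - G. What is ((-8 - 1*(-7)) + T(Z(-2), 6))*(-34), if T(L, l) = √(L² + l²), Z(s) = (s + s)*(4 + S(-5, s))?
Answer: 34 - 204*√17 ≈ -807.11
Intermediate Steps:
Z(s) = 12*s (Z(s) = (s + s)*(4 + (-3 - 1*(-5))) = (2*s)*(4 + (-3 + 5)) = (2*s)*(4 + 2) = (2*s)*6 = 12*s)
((-8 - 1*(-7)) + T(Z(-2), 6))*(-34) = ((-8 - 1*(-7)) + √((12*(-2))² + 6²))*(-34) = ((-8 + 7) + √((-24)² + 36))*(-34) = (-1 + √(576 + 36))*(-34) = (-1 + √612)*(-34) = (-1 + 6*√17)*(-34) = 34 - 204*√17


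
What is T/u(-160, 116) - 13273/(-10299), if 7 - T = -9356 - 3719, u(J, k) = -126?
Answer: -22176520/216279 ≈ -102.54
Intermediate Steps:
T = 13082 (T = 7 - (-9356 - 3719) = 7 - 1*(-13075) = 7 + 13075 = 13082)
T/u(-160, 116) - 13273/(-10299) = 13082/(-126) - 13273/(-10299) = 13082*(-1/126) - 13273*(-1/10299) = -6541/63 + 13273/10299 = -22176520/216279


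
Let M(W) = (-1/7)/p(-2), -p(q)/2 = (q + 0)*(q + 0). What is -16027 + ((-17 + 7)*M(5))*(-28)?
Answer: -16022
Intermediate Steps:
p(q) = -2*q² (p(q) = -2*(q + 0)*(q + 0) = -2*q*q = -2*q²)
M(W) = 1/56 (M(W) = (-1/7)/((-2*(-2)²)) = (-1*⅐)/((-2*4)) = -⅐/(-8) = -⅐*(-⅛) = 1/56)
-16027 + ((-17 + 7)*M(5))*(-28) = -16027 + ((-17 + 7)*(1/56))*(-28) = -16027 - 10*1/56*(-28) = -16027 - 5/28*(-28) = -16027 + 5 = -16022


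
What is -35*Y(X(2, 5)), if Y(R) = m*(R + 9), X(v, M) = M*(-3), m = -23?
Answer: -4830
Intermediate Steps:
X(v, M) = -3*M
Y(R) = -207 - 23*R (Y(R) = -23*(R + 9) = -23*(9 + R) = -207 - 23*R)
-35*Y(X(2, 5)) = -35*(-207 - (-69)*5) = -35*(-207 - 23*(-15)) = -35*(-207 + 345) = -35*138 = -4830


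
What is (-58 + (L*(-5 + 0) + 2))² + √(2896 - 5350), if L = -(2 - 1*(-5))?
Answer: 441 + I*√2454 ≈ 441.0 + 49.538*I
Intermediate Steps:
L = -7 (L = -(2 + 5) = -1*7 = -7)
(-58 + (L*(-5 + 0) + 2))² + √(2896 - 5350) = (-58 + (-7*(-5 + 0) + 2))² + √(2896 - 5350) = (-58 + (-7*(-5) + 2))² + √(-2454) = (-58 + (35 + 2))² + I*√2454 = (-58 + 37)² + I*√2454 = (-21)² + I*√2454 = 441 + I*√2454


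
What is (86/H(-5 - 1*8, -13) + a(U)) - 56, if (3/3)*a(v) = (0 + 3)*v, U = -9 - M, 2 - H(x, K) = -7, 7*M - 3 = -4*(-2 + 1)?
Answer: -688/9 ≈ -76.444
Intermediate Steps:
M = 1 (M = 3/7 + (-4*(-2 + 1))/7 = 3/7 + (-4*(-1))/7 = 3/7 + (⅐)*4 = 3/7 + 4/7 = 1)
H(x, K) = 9 (H(x, K) = 2 - 1*(-7) = 2 + 7 = 9)
U = -10 (U = -9 - 1*1 = -9 - 1 = -10)
a(v) = 3*v (a(v) = (0 + 3)*v = 3*v)
(86/H(-5 - 1*8, -13) + a(U)) - 56 = (86/9 + 3*(-10)) - 56 = (86*(⅑) - 30) - 56 = (86/9 - 30) - 56 = -184/9 - 56 = -688/9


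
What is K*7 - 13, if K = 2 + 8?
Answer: 57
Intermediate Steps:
K = 10
K*7 - 13 = 10*7 - 13 = 70 - 13 = 57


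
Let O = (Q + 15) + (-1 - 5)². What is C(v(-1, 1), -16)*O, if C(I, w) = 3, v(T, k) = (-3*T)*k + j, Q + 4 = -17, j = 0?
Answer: 90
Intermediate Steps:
Q = -21 (Q = -4 - 17 = -21)
v(T, k) = -3*T*k (v(T, k) = (-3*T)*k + 0 = -3*T*k + 0 = -3*T*k)
O = 30 (O = (-21 + 15) + (-1 - 5)² = -6 + (-6)² = -6 + 36 = 30)
C(v(-1, 1), -16)*O = 3*30 = 90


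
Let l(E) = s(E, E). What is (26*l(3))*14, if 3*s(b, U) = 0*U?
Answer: 0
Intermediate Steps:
s(b, U) = 0 (s(b, U) = (0*U)/3 = (⅓)*0 = 0)
l(E) = 0
(26*l(3))*14 = (26*0)*14 = 0*14 = 0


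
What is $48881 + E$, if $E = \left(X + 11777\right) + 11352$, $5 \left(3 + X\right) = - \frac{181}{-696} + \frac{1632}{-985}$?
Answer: $\frac{246824637013}{3427800} \approx 72007.0$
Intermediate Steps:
$X = - \frac{11240987}{3427800}$ ($X = -3 + \frac{- \frac{181}{-696} + \frac{1632}{-985}}{5} = -3 + \frac{\left(-181\right) \left(- \frac{1}{696}\right) + 1632 \left(- \frac{1}{985}\right)}{5} = -3 + \frac{\frac{181}{696} - \frac{1632}{985}}{5} = -3 + \frac{1}{5} \left(- \frac{957587}{685560}\right) = -3 - \frac{957587}{3427800} = - \frac{11240987}{3427800} \approx -3.2794$)
$E = \frac{79270345213}{3427800}$ ($E = \left(- \frac{11240987}{3427800} + 11777\right) + 11352 = \frac{40357959613}{3427800} + 11352 = \frac{79270345213}{3427800} \approx 23126.0$)
$48881 + E = 48881 + \frac{79270345213}{3427800} = \frac{246824637013}{3427800}$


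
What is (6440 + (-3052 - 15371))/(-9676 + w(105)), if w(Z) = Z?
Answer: 11983/9571 ≈ 1.2520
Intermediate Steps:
(6440 + (-3052 - 15371))/(-9676 + w(105)) = (6440 + (-3052 - 15371))/(-9676 + 105) = (6440 - 18423)/(-9571) = -11983*(-1/9571) = 11983/9571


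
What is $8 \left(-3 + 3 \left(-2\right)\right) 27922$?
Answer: $-2010384$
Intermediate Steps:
$8 \left(-3 + 3 \left(-2\right)\right) 27922 = 8 \left(-3 - 6\right) 27922 = 8 \left(-9\right) 27922 = \left(-72\right) 27922 = -2010384$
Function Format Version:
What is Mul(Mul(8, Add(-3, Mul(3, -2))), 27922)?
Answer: -2010384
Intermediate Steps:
Mul(Mul(8, Add(-3, Mul(3, -2))), 27922) = Mul(Mul(8, Add(-3, -6)), 27922) = Mul(Mul(8, -9), 27922) = Mul(-72, 27922) = -2010384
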